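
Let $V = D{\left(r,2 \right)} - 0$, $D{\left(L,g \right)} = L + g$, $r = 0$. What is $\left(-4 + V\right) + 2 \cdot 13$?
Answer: $24$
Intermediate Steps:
$V = 2$ ($V = \left(0 + 2\right) - 0 = 2 + 0 = 2$)
$\left(-4 + V\right) + 2 \cdot 13 = \left(-4 + 2\right) + 2 \cdot 13 = -2 + 26 = 24$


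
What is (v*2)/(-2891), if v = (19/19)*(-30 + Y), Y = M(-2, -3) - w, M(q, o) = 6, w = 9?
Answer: 66/2891 ≈ 0.022829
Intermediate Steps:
Y = -3 (Y = 6 - 1*9 = 6 - 9 = -3)
v = -33 (v = (19/19)*(-30 - 3) = (19*(1/19))*(-33) = 1*(-33) = -33)
(v*2)/(-2891) = -33*2/(-2891) = -66*(-1/2891) = 66/2891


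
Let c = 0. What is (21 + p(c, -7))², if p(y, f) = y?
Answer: 441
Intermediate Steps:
(21 + p(c, -7))² = (21 + 0)² = 21² = 441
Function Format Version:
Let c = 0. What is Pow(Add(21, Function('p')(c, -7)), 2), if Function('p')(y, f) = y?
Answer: 441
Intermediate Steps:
Pow(Add(21, Function('p')(c, -7)), 2) = Pow(Add(21, 0), 2) = Pow(21, 2) = 441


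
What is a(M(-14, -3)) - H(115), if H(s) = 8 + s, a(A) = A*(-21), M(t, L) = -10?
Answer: 87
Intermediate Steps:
a(A) = -21*A
a(M(-14, -3)) - H(115) = -21*(-10) - (8 + 115) = 210 - 1*123 = 210 - 123 = 87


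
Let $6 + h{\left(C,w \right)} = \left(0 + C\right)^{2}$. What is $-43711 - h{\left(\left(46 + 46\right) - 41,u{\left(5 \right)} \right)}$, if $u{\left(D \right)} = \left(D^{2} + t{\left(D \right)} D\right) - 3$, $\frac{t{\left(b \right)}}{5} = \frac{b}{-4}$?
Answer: $-46306$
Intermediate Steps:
$t{\left(b \right)} = - \frac{5 b}{4}$ ($t{\left(b \right)} = 5 \frac{b}{-4} = 5 b \left(- \frac{1}{4}\right) = 5 \left(- \frac{b}{4}\right) = - \frac{5 b}{4}$)
$u{\left(D \right)} = -3 - \frac{D^{2}}{4}$ ($u{\left(D \right)} = \left(D^{2} + - \frac{5 D}{4} D\right) - 3 = \left(D^{2} - \frac{5 D^{2}}{4}\right) - 3 = - \frac{D^{2}}{4} - 3 = -3 - \frac{D^{2}}{4}$)
$h{\left(C,w \right)} = -6 + C^{2}$ ($h{\left(C,w \right)} = -6 + \left(0 + C\right)^{2} = -6 + C^{2}$)
$-43711 - h{\left(\left(46 + 46\right) - 41,u{\left(5 \right)} \right)} = -43711 - \left(-6 + \left(\left(46 + 46\right) - 41\right)^{2}\right) = -43711 - \left(-6 + \left(92 - 41\right)^{2}\right) = -43711 - \left(-6 + 51^{2}\right) = -43711 - \left(-6 + 2601\right) = -43711 - 2595 = -46306$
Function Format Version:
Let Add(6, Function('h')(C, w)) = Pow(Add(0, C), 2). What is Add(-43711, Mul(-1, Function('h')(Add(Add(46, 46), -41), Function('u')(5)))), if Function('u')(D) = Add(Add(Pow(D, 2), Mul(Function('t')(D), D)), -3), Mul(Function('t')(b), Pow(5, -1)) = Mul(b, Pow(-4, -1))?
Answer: -46306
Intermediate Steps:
Function('t')(b) = Mul(Rational(-5, 4), b) (Function('t')(b) = Mul(5, Mul(b, Pow(-4, -1))) = Mul(5, Mul(b, Rational(-1, 4))) = Mul(5, Mul(Rational(-1, 4), b)) = Mul(Rational(-5, 4), b))
Function('u')(D) = Add(-3, Mul(Rational(-1, 4), Pow(D, 2))) (Function('u')(D) = Add(Add(Pow(D, 2), Mul(Mul(Rational(-5, 4), D), D)), -3) = Add(Add(Pow(D, 2), Mul(Rational(-5, 4), Pow(D, 2))), -3) = Add(Mul(Rational(-1, 4), Pow(D, 2)), -3) = Add(-3, Mul(Rational(-1, 4), Pow(D, 2))))
Function('h')(C, w) = Add(-6, Pow(C, 2)) (Function('h')(C, w) = Add(-6, Pow(Add(0, C), 2)) = Add(-6, Pow(C, 2)))
Add(-43711, Mul(-1, Function('h')(Add(Add(46, 46), -41), Function('u')(5)))) = Add(-43711, Mul(-1, Add(-6, Pow(Add(Add(46, 46), -41), 2)))) = Add(-43711, Mul(-1, Add(-6, Pow(Add(92, -41), 2)))) = Add(-43711, Mul(-1, Add(-6, Pow(51, 2)))) = Add(-43711, Mul(-1, Add(-6, 2601))) = Add(-43711, Mul(-1, 2595)) = Add(-43711, -2595) = -46306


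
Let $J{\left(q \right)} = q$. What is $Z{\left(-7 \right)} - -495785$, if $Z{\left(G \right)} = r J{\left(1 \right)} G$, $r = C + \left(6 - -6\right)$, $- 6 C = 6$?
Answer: $495708$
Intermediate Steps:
$C = -1$ ($C = \left(- \frac{1}{6}\right) 6 = -1$)
$r = 11$ ($r = -1 + \left(6 - -6\right) = -1 + \left(6 + 6\right) = -1 + 12 = 11$)
$Z{\left(G \right)} = 11 G$ ($Z{\left(G \right)} = 11 \cdot 1 G = 11 G$)
$Z{\left(-7 \right)} - -495785 = 11 \left(-7\right) - -495785 = -77 + 495785 = 495708$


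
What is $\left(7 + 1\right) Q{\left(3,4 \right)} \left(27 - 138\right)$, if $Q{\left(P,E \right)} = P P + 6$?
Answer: $-13320$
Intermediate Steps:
$Q{\left(P,E \right)} = 6 + P^{2}$ ($Q{\left(P,E \right)} = P^{2} + 6 = 6 + P^{2}$)
$\left(7 + 1\right) Q{\left(3,4 \right)} \left(27 - 138\right) = \left(7 + 1\right) \left(6 + 3^{2}\right) \left(27 - 138\right) = 8 \left(6 + 9\right) \left(-111\right) = 8 \cdot 15 \left(-111\right) = 120 \left(-111\right) = -13320$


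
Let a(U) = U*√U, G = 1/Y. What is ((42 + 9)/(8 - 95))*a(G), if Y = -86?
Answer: 17*I*√86/214484 ≈ 0.00073503*I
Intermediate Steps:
G = -1/86 (G = 1/(-86) = -1/86 ≈ -0.011628)
a(U) = U^(3/2)
((42 + 9)/(8 - 95))*a(G) = ((42 + 9)/(8 - 95))*(-1/86)^(3/2) = (51/(-87))*(-I*√86/7396) = (51*(-1/87))*(-I*√86/7396) = -(-17)*I*√86/214484 = 17*I*√86/214484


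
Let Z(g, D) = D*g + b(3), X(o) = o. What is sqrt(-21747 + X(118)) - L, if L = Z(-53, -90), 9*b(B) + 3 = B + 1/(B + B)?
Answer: -257581/54 + I*sqrt(21629) ≈ -4770.0 + 147.07*I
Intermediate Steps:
b(B) = -1/3 + B/9 + 1/(18*B) (b(B) = -1/3 + (B + 1/(B + B))/9 = -1/3 + (B + 1/(2*B))/9 = -1/3 + (B/9 + 1/(18*B)) = -1/3 + B/9 + 1/(18*B))
Z(g, D) = 1/54 + D*g (Z(g, D) = D*g + (1/18)*(1 + 2*3*(-3 + 3))/3 = D*g + (1/18)*(1/3)*(1 + 2*3*0) = D*g + (1/18)*(1/3)*(1 + 0) = D*g + (1/18)*(1/3)*1 = D*g + 1/54 = 1/54 + D*g)
L = 257581/54 (L = 1/54 - 90*(-53) = 1/54 + 4770 = 257581/54 ≈ 4770.0)
sqrt(-21747 + X(118)) - L = sqrt(-21747 + 118) - 1*257581/54 = sqrt(-21629) - 257581/54 = I*sqrt(21629) - 257581/54 = -257581/54 + I*sqrt(21629)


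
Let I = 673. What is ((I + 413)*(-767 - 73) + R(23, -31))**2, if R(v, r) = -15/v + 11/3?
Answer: 3961991448699904/4761 ≈ 8.3218e+11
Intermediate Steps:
R(v, r) = 11/3 - 15/v (R(v, r) = -15/v + 11*(1/3) = -15/v + 11/3 = 11/3 - 15/v)
((I + 413)*(-767 - 73) + R(23, -31))**2 = ((673 + 413)*(-767 - 73) + (11/3 - 15/23))**2 = (1086*(-840) + (11/3 - 15*1/23))**2 = (-912240 + (11/3 - 15/23))**2 = (-912240 + 208/69)**2 = (-62944352/69)**2 = 3961991448699904/4761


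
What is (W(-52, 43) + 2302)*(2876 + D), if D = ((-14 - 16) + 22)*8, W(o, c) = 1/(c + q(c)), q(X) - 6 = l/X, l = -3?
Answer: 3404946053/526 ≈ 6.4733e+6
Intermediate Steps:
q(X) = 6 - 3/X
W(o, c) = 1/(6 + c - 3/c) (W(o, c) = 1/(c + (6 - 3/c)) = 1/(6 + c - 3/c))
D = -64 (D = (-30 + 22)*8 = -8*8 = -64)
(W(-52, 43) + 2302)*(2876 + D) = (43/(-3 + 43² + 6*43) + 2302)*(2876 - 64) = (43/(-3 + 1849 + 258) + 2302)*2812 = (43/2104 + 2302)*2812 = (4843451/2104)*2812 = 3404946053/526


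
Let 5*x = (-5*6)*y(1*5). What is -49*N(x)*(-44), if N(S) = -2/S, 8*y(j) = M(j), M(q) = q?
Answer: 17248/15 ≈ 1149.9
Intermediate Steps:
y(j) = j/8
x = -15/4 (x = ((-5*6)*((1*5)/8))/5 = (-15*5/4)/5 = (-30*5/8)/5 = (⅕)*(-75/4) = -15/4 ≈ -3.7500)
-49*N(x)*(-44) = -(-98)/(-15/4)*(-44) = -(-98)*(-4)/15*(-44) = -49*8/15*(-44) = -392/15*(-44) = 17248/15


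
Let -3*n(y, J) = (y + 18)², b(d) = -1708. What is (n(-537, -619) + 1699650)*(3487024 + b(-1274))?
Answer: 5610881271708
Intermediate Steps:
n(y, J) = -(18 + y)²/3 (n(y, J) = -(y + 18)²/3 = -(18 + y)²/3)
(n(-537, -619) + 1699650)*(3487024 + b(-1274)) = (-(18 - 537)²/3 + 1699650)*(3487024 - 1708) = (-⅓*(-519)² + 1699650)*3485316 = (-⅓*269361 + 1699650)*3485316 = (-89787 + 1699650)*3485316 = 1609863*3485316 = 5610881271708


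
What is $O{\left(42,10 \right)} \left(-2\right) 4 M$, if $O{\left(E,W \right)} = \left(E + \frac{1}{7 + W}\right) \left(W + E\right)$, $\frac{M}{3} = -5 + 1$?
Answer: $\frac{3569280}{17} \approx 2.0996 \cdot 10^{5}$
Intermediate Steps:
$M = -12$ ($M = 3 \left(-5 + 1\right) = 3 \left(-4\right) = -12$)
$O{\left(E,W \right)} = \left(E + W\right) \left(E + \frac{1}{7 + W}\right)$ ($O{\left(E,W \right)} = \left(E + \frac{1}{7 + W}\right) \left(E + W\right) = \left(E + W\right) \left(E + \frac{1}{7 + W}\right)$)
$O{\left(42,10 \right)} \left(-2\right) 4 M = \frac{42 + 10 + 7 \cdot 42^{2} + 42 \cdot 10^{2} + 10 \cdot 42^{2} + 7 \cdot 42 \cdot 10}{7 + 10} \left(-2\right) 4 \left(-12\right) = \frac{42 + 10 + 7 \cdot 1764 + 42 \cdot 100 + 10 \cdot 1764 + 2940}{17} \left(\left(-8\right) \left(-12\right)\right) = \frac{42 + 10 + 12348 + 4200 + 17640 + 2940}{17} \cdot 96 = \frac{1}{17} \cdot 37180 \cdot 96 = \frac{37180}{17} \cdot 96 = \frac{3569280}{17}$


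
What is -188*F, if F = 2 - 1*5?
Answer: 564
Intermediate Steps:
F = -3 (F = 2 - 5 = -3)
-188*F = -188*(-3) = 564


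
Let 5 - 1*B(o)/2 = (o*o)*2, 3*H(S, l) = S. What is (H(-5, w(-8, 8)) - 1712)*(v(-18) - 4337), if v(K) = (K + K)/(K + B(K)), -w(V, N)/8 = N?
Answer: 7268618273/978 ≈ 7.4321e+6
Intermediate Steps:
w(V, N) = -8*N
H(S, l) = S/3
B(o) = 10 - 4*o² (B(o) = 10 - 2*o*o*2 = 10 - 2*o²*2 = 10 - 4*o²)
v(K) = 2*K/(10 + K - 4*K²) (v(K) = (K + K)/(K + (10 - 4*K²)) = (2*K)/(10 + K - 4*K²) = 2*K/(10 + K - 4*K²))
(H(-5, w(-8, 8)) - 1712)*(v(-18) - 4337) = ((⅓)*(-5) - 1712)*(2*(-18)/(10 - 18 - 4*(-18)²) - 4337) = (-5/3 - 1712)*(2*(-18)/(10 - 18 - 4*324) - 4337) = -5141*(2*(-18)/(10 - 18 - 1296) - 4337)/3 = -5141*(2*(-18)/(-1304) - 4337)/3 = -5141*(2*(-18)*(-1/1304) - 4337)/3 = -5141*(9/326 - 4337)/3 = -5141/3*(-1413853/326) = 7268618273/978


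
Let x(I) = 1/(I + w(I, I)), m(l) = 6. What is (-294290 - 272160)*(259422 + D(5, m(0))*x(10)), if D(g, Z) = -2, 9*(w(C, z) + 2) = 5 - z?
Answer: -9845612461200/67 ≈ -1.4695e+11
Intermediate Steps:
w(C, z) = -13/9 - z/9 (w(C, z) = -2 + (5 - z)/9 = -2 + (5/9 - z/9) = -13/9 - z/9)
x(I) = 1/(-13/9 + 8*I/9) (x(I) = 1/(I + (-13/9 - I/9)) = 1/(-13/9 + 8*I/9))
(-294290 - 272160)*(259422 + D(5, m(0))*x(10)) = (-294290 - 272160)*(259422 - 18/(-13 + 8*10)) = -566450*(259422 - 18/(-13 + 80)) = -566450*(259422 - 18/67) = -566450*17381256/67 = -9845612461200/67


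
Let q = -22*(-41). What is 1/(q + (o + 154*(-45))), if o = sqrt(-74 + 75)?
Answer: -1/6027 ≈ -0.00016592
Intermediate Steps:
o = 1 (o = sqrt(1) = 1)
q = 902
1/(q + (o + 154*(-45))) = 1/(902 + (1 + 154*(-45))) = 1/(902 + (1 - 6930)) = 1/(902 - 6929) = 1/(-6027) = -1/6027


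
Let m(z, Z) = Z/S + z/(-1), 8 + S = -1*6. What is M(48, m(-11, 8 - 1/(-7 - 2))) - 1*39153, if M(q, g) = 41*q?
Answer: -37185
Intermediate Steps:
S = -14 (S = -8 - 1*6 = -8 - 6 = -14)
m(z, Z) = -z - Z/14 (m(z, Z) = Z/(-14) + z/(-1) = Z*(-1/14) + z*(-1) = -Z/14 - z = -z - Z/14)
M(48, m(-11, 8 - 1/(-7 - 2))) - 1*39153 = 41*48 - 1*39153 = 1968 - 39153 = -37185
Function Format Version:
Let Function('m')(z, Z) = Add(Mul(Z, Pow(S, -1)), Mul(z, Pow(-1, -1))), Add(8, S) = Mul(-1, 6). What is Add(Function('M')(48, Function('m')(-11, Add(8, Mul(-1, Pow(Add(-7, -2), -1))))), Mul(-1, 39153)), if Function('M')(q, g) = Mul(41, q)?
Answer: -37185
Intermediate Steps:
S = -14 (S = Add(-8, Mul(-1, 6)) = Add(-8, -6) = -14)
Function('m')(z, Z) = Add(Mul(-1, z), Mul(Rational(-1, 14), Z)) (Function('m')(z, Z) = Add(Mul(Z, Pow(-14, -1)), Mul(z, Pow(-1, -1))) = Add(Mul(Z, Rational(-1, 14)), Mul(z, -1)) = Add(Mul(Rational(-1, 14), Z), Mul(-1, z)) = Add(Mul(-1, z), Mul(Rational(-1, 14), Z)))
Add(Function('M')(48, Function('m')(-11, Add(8, Mul(-1, Pow(Add(-7, -2), -1))))), Mul(-1, 39153)) = Add(Mul(41, 48), Mul(-1, 39153)) = Add(1968, -39153) = -37185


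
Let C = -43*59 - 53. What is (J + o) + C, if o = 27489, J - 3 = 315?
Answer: 25217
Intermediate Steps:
J = 318 (J = 3 + 315 = 318)
C = -2590 (C = -2537 - 53 = -2590)
(J + o) + C = (318 + 27489) - 2590 = 27807 - 2590 = 25217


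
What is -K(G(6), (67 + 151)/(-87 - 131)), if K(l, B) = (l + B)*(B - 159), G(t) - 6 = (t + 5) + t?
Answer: 3520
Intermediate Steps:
G(t) = 11 + 2*t (G(t) = 6 + ((t + 5) + t) = 6 + ((5 + t) + t) = 6 + (5 + 2*t) = 11 + 2*t)
K(l, B) = (-159 + B)*(B + l) (K(l, B) = (B + l)*(-159 + B) = (-159 + B)*(B + l))
-K(G(6), (67 + 151)/(-87 - 131)) = -(((67 + 151)/(-87 - 131))**2 - 159*(67 + 151)/(-87 - 131) - 159*(11 + 2*6) + ((67 + 151)/(-87 - 131))*(11 + 2*6)) = -((218/(-218))**2 - 34662/(-218) - 159*(11 + 12) + (218/(-218))*(11 + 12)) = -((218*(-1/218))**2 - 34662*(-1)/218 - 159*23 + (218*(-1/218))*23) = -((-1)**2 - 159*(-1) - 3657 - 1*23) = -(1 + 159 - 3657 - 23) = -1*(-3520) = 3520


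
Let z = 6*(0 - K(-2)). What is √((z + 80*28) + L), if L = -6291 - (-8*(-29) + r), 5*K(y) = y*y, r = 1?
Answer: 2*I*√26805/5 ≈ 65.489*I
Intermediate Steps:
K(y) = y²/5 (K(y) = (y*y)/5 = y²/5)
L = -6524 (L = -6291 - (-8*(-29) + 1) = -6291 - (232 + 1) = -6291 - 1*233 = -6291 - 233 = -6524)
z = -24/5 (z = 6*(0 - (-2)²/5) = 6*(0 - 4/5) = 6*(0 - 1*⅘) = 6*(0 - ⅘) = 6*(-⅘) = -24/5 ≈ -4.8000)
√((z + 80*28) + L) = √((-24/5 + 80*28) - 6524) = √((-24/5 + 2240) - 6524) = √(11176/5 - 6524) = √(-21444/5) = 2*I*√26805/5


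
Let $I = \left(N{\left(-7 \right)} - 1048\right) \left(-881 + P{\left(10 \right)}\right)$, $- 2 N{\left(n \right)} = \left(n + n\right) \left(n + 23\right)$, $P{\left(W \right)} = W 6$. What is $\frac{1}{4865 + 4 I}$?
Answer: $\frac{1}{3078689} \approx 3.2481 \cdot 10^{-7}$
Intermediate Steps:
$P{\left(W \right)} = 6 W$
$N{\left(n \right)} = - n \left(23 + n\right)$ ($N{\left(n \right)} = - \frac{\left(n + n\right) \left(n + 23\right)}{2} = - \frac{2 n \left(23 + n\right)}{2} = - n \left(23 + n\right)$)
$I = 768456$ ($I = \left(\left(-1\right) \left(-7\right) \left(23 - 7\right) - 1048\right) \left(-881 + 6 \cdot 10\right) = \left(\left(-1\right) \left(-7\right) 16 - 1048\right) \left(-881 + 60\right) = \left(112 - 1048\right) \left(-821\right) = \left(-936\right) \left(-821\right) = 768456$)
$\frac{1}{4865 + 4 I} = \frac{1}{4865 + 4 \cdot 768456} = \frac{1}{4865 + 3073824} = \frac{1}{3078689}$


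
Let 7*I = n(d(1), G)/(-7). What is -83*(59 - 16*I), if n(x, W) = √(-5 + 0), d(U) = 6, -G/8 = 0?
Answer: -4897 - 1328*I*√5/49 ≈ -4897.0 - 60.602*I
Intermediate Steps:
G = 0 (G = -8*0 = 0)
n(x, W) = I*√5 (n(x, W) = √(-5) = I*√5)
I = -I*√5/49 (I = ((I*√5)/(-7))/7 = ((I*√5)*(-⅐))/7 = (-I*√5/7)/7 = -I*√5/49 ≈ -0.045634*I)
-83*(59 - 16*I) = -83*(59 - (-16)*I*√5/49) = -83*(59 + 16*I*√5/49) = -4897 - 1328*I*√5/49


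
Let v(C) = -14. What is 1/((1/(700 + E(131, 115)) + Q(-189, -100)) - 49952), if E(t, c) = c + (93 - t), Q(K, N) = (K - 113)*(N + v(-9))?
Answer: -777/12062147 ≈ -6.4416e-5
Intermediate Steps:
Q(K, N) = (-113 + K)*(-14 + N) (Q(K, N) = (K - 113)*(N - 14) = (-113 + K)*(-14 + N))
E(t, c) = 93 + c - t
1/((1/(700 + E(131, 115)) + Q(-189, -100)) - 49952) = 1/((1/(700 + (93 + 115 - 1*131)) + (1582 - 113*(-100) - 14*(-189) - 189*(-100))) - 49952) = 1/((1/(700 + (93 + 115 - 131)) + (1582 + 11300 + 2646 + 18900)) - 49952) = 1/((1/(700 + 77) + 34428) - 49952) = 1/((1/777 + 34428) - 49952) = 1/(26750557/777 - 49952) = 1/(-12062147/777) = -777/12062147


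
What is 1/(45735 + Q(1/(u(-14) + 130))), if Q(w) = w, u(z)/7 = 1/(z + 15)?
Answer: 137/6265696 ≈ 2.1865e-5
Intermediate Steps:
u(z) = 7/(15 + z) (u(z) = 7/(z + 15) = 7/(15 + z))
1/(45735 + Q(1/(u(-14) + 130))) = 1/(45735 + 1/(7/(15 - 14) + 130)) = 1/(45735 + 1/(7/1 + 130)) = 1/(45735 + 1/(7*1 + 130)) = 1/(45735 + 1/(7 + 130)) = 1/(45735 + 1/137) = 1/(6265696/137) = 137/6265696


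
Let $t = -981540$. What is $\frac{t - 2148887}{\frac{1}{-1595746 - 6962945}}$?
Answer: $26792357391057$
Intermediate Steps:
$\frac{t - 2148887}{\frac{1}{-1595746 - 6962945}} = \frac{-981540 - 2148887}{\frac{1}{-1595746 - 6962945}} = - \frac{3130427}{\frac{1}{-8558691}} = - \frac{3130427}{- \frac{1}{8558691}} = \left(-3130427\right) \left(-8558691\right) = 26792357391057$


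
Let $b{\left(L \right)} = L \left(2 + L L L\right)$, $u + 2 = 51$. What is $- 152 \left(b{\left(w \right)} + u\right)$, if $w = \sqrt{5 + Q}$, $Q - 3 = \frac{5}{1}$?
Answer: $-33136 - 304 \sqrt{13} \approx -34232.0$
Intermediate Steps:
$u = 49$ ($u = -2 + 51 = 49$)
$Q = 8$ ($Q = 3 + \frac{5}{1} = 3 + 5 \cdot 1 = 3 + 5 = 8$)
$w = \sqrt{13}$ ($w = \sqrt{5 + 8} = \sqrt{13} \approx 3.6056$)
$b{\left(L \right)} = L \left(2 + L^{3}\right)$ ($b{\left(L \right)} = L \left(2 + L^{2} L\right) = L \left(2 + L^{3}\right)$)
$- 152 \left(b{\left(w \right)} + u\right) = - 152 \left(\sqrt{13} \left(2 + \left(\sqrt{13}\right)^{3}\right) + 49\right) = - 152 \left(\sqrt{13} \left(2 + 13 \sqrt{13}\right) + 49\right) = - 152 \left(49 + \sqrt{13} \left(2 + 13 \sqrt{13}\right)\right) = -7448 - 152 \sqrt{13} \left(2 + 13 \sqrt{13}\right)$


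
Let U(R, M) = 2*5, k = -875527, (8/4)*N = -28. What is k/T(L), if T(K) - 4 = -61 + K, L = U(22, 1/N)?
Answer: 875527/47 ≈ 18628.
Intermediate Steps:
N = -14 (N = (½)*(-28) = -14)
U(R, M) = 10
L = 10
T(K) = -57 + K (T(K) = 4 + (-61 + K) = -57 + K)
k/T(L) = -875527/(-57 + 10) = -875527/(-47) = -875527*(-1/47) = 875527/47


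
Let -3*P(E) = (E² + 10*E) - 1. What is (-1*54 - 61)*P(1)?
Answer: 1150/3 ≈ 383.33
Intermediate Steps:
P(E) = ⅓ - 10*E/3 - E²/3 (P(E) = -((E² + 10*E) - 1)/3 = -(-1 + E² + 10*E)/3 = ⅓ - 10*E/3 - E²/3)
(-1*54 - 61)*P(1) = (-1*54 - 61)*(⅓ - 10/3*1 - ⅓*1²) = (-54 - 61)*(⅓ - 10/3 - ⅓*1) = -115*(⅓ - 10/3 - ⅓) = -115*(-10/3) = 1150/3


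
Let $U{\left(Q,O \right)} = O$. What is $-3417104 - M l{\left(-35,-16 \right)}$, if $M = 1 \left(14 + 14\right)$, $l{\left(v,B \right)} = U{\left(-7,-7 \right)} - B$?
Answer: $-3417356$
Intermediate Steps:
$l{\left(v,B \right)} = -7 - B$
$M = 28$ ($M = 1 \cdot 28 = 28$)
$-3417104 - M l{\left(-35,-16 \right)} = -3417104 - 28 \left(-7 - -16\right) = -3417104 - 28 \left(-7 + 16\right) = -3417104 - 28 \cdot 9 = -3417104 - 252 = -3417356$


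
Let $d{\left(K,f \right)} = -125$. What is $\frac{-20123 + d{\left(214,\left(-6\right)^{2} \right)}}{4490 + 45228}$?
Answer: $- \frac{10124}{24859} \approx -0.40726$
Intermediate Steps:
$\frac{-20123 + d{\left(214,\left(-6\right)^{2} \right)}}{4490 + 45228} = \frac{-20123 - 125}{4490 + 45228} = - \frac{20248}{49718} = \left(-20248\right) \frac{1}{49718} = - \frac{10124}{24859}$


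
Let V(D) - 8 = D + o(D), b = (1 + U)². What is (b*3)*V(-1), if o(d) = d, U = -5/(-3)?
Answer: 128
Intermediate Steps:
U = 5/3 (U = -5*(-⅓) = 5/3 ≈ 1.6667)
b = 64/9 (b = (1 + 5/3)² = (8/3)² = 64/9 ≈ 7.1111)
V(D) = 8 + 2*D (V(D) = 8 + (D + D) = 8 + 2*D)
(b*3)*V(-1) = ((64/9)*3)*(8 + 2*(-1)) = 64*(8 - 2)/3 = (64/3)*6 = 128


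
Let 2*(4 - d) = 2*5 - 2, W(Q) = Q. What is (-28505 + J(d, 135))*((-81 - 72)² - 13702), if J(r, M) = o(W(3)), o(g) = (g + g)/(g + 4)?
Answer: -1936828003/7 ≈ -2.7669e+8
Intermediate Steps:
o(g) = 2*g/(4 + g) (o(g) = (2*g)/(4 + g) = 2*g/(4 + g))
d = 0 (d = 4 - (2*5 - 2)/2 = 4 - (10 - 2)/2 = 4 - ½*8 = 4 - 4 = 0)
J(r, M) = 6/7 (J(r, M) = 2*3/(4 + 3) = 2*3/7 = 2*3*(⅐) = 6/7)
(-28505 + J(d, 135))*((-81 - 72)² - 13702) = (-28505 + 6/7)*((-81 - 72)² - 13702) = -199529*((-153)² - 13702)/7 = -199529*(23409 - 13702)/7 = -199529/7*9707 = -1936828003/7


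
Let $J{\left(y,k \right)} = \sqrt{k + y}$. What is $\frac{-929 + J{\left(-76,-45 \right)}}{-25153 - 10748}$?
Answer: $\frac{929}{35901} - \frac{11 i}{35901} \approx 0.025877 - 0.0003064 i$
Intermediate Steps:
$\frac{-929 + J{\left(-76,-45 \right)}}{-25153 - 10748} = \frac{-929 + \sqrt{-45 - 76}}{-25153 - 10748} = \frac{-929 + \sqrt{-121}}{-35901} = \left(-929 + 11 i\right) \left(- \frac{1}{35901}\right) = \frac{929}{35901} - \frac{11 i}{35901}$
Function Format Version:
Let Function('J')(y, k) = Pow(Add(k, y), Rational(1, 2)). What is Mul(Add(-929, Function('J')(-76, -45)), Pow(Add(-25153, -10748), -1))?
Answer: Add(Rational(929, 35901), Mul(Rational(-11, 35901), I)) ≈ Add(0.025877, Mul(-0.00030640, I))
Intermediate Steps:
Mul(Add(-929, Function('J')(-76, -45)), Pow(Add(-25153, -10748), -1)) = Mul(Add(-929, Pow(Add(-45, -76), Rational(1, 2))), Pow(Add(-25153, -10748), -1)) = Mul(Add(-929, Pow(-121, Rational(1, 2))), Pow(-35901, -1)) = Mul(Add(-929, Mul(11, I)), Rational(-1, 35901)) = Add(Rational(929, 35901), Mul(Rational(-11, 35901), I))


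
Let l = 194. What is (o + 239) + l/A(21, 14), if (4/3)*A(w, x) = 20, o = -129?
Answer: 1844/15 ≈ 122.93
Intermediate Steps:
A(w, x) = 15 (A(w, x) = (¾)*20 = 15)
(o + 239) + l/A(21, 14) = (-129 + 239) + 194/15 = 110 + 194*(1/15) = 110 + 194/15 = 1844/15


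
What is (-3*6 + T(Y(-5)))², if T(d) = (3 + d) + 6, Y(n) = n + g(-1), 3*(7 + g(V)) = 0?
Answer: 441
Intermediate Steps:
g(V) = -7 (g(V) = -7 + (⅓)*0 = -7 + 0 = -7)
Y(n) = -7 + n (Y(n) = n - 7 = -7 + n)
T(d) = 9 + d
(-3*6 + T(Y(-5)))² = (-3*6 + (9 + (-7 - 5)))² = (-18 + (9 - 12))² = (-18 - 3)² = (-21)² = 441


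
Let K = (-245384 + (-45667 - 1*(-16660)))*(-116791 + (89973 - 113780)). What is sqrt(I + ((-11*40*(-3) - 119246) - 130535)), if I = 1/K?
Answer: I*sqrt(41087879662821566766343594)/12859608606 ≈ 498.46*I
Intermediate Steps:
K = 38578825818 (K = (-245384 + (-45667 + 16660))*(-116791 - 23807) = (-245384 - 29007)*(-140598) = -274391*(-140598) = 38578825818)
I = 1/38578825818 ≈ 2.5921e-11
sqrt(I + ((-11*40*(-3) - 119246) - 130535)) = sqrt(1/38578825818 + ((-11*40*(-3) - 119246) - 130535)) = sqrt(1/38578825818 + ((-440*(-3) - 119246) - 130535)) = sqrt(1/38578825818 + ((1320 - 119246) - 130535)) = sqrt(1/38578825818 + (-117926 - 130535)) = sqrt(1/38578825818 - 248461) = sqrt(-9585333641566097/38578825818) = I*sqrt(41087879662821566766343594)/12859608606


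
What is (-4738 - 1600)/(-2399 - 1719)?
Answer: 3169/2059 ≈ 1.5391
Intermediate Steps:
(-4738 - 1600)/(-2399 - 1719) = -6338/(-4118) = -6338*(-1/4118) = 3169/2059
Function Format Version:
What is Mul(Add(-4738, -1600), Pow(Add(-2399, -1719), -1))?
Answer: Rational(3169, 2059) ≈ 1.5391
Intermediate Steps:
Mul(Add(-4738, -1600), Pow(Add(-2399, -1719), -1)) = Mul(-6338, Pow(-4118, -1)) = Mul(-6338, Rational(-1, 4118)) = Rational(3169, 2059)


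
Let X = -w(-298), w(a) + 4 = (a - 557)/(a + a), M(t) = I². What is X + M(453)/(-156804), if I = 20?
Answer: 59878729/23363796 ≈ 2.5629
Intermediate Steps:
M(t) = 400 (M(t) = 20² = 400)
w(a) = -4 + (-557 + a)/(2*a) (w(a) = -4 + (a - 557)/(a + a) = -4 + (-557 + a)/((2*a)) = -4 + (-557 + a)*(1/(2*a)) = -4 + (-557 + a)/(2*a))
X = 1529/596 (X = -(-557 - 7*(-298))/(2*(-298)) = -(-1)*(-557 + 2086)/(2*298) = -(-1)*1529/(2*298) = -1*(-1529/596) = 1529/596 ≈ 2.5654)
X + M(453)/(-156804) = 1529/596 + 400/(-156804) = 1529/596 + 400*(-1/156804) = 1529/596 - 100/39201 = 59878729/23363796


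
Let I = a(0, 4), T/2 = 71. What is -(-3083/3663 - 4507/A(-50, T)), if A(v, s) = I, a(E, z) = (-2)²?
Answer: 16521473/14652 ≈ 1127.6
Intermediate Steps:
T = 142 (T = 2*71 = 142)
a(E, z) = 4
I = 4
A(v, s) = 4
-(-3083/3663 - 4507/A(-50, T)) = -(-3083/3663 - 4507/4) = -1*(-16521473/14652) = 16521473/14652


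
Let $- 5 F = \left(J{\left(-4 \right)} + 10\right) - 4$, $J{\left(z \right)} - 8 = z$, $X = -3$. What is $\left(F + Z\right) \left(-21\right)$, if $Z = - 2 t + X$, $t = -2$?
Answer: $21$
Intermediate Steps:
$J{\left(z \right)} = 8 + z$
$Z = 1$ ($Z = \left(-2\right) \left(-2\right) - 3 = 4 - 3 = 1$)
$F = -2$ ($F = - \frac{\left(\left(8 - 4\right) + 10\right) - 4}{5} = - \frac{\left(4 + 10\right) - 4}{5} = - \frac{14 - 4}{5} = \left(- \frac{1}{5}\right) 10 = -2$)
$\left(F + Z\right) \left(-21\right) = \left(-2 + 1\right) \left(-21\right) = \left(-1\right) \left(-21\right) = 21$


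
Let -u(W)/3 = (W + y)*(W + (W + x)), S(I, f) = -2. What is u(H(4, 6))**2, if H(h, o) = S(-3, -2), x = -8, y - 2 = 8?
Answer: 82944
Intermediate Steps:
y = 10 (y = 2 + 8 = 10)
H(h, o) = -2
u(W) = -3*(-8 + 2*W)*(10 + W) (u(W) = -3*(W + 10)*(W + (W - 8)) = -3*(10 + W)*(W + (-8 + W)) = -3*(10 + W)*(-8 + 2*W) = -3*(-8 + 2*W)*(10 + W))
u(H(4, 6))**2 = (240 - 36*(-2) - 6*(-2)**2)**2 = (240 + 72 - 6*4)**2 = (240 + 72 - 24)**2 = 288**2 = 82944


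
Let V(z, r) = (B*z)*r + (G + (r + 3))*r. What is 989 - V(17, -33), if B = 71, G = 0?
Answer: 39830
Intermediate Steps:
V(z, r) = r*(3 + r) + 71*r*z (V(z, r) = (71*z)*r + (0 + (r + 3))*r = 71*r*z + (0 + (3 + r))*r = 71*r*z + (3 + r)*r = 71*r*z + r*(3 + r) = r*(3 + r) + 71*r*z)
989 - V(17, -33) = 989 - (-33)*(3 - 33 + 71*17) = 989 - (-33)*(3 - 33 + 1207) = 989 - (-33)*1177 = 989 - 1*(-38841) = 989 + 38841 = 39830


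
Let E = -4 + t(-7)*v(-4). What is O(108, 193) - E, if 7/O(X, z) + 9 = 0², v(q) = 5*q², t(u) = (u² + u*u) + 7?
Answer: -75571/9 ≈ -8396.8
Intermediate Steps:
t(u) = 7 + 2*u² (t(u) = (u² + u²) + 7 = 2*u² + 7 = 7 + 2*u²)
E = 8396 (E = -4 + (7 + 2*(-7)²)*(5*(-4)²) = -4 + (7 + 2*49)*(5*16) = -4 + (7 + 98)*80 = -4 + 105*80 = -4 + 8400 = 8396)
O(X, z) = -7/9 (O(X, z) = 7/(-9 + 0²) = 7/(-9 + 0) = 7/(-9) = 7*(-⅑) = -7/9)
O(108, 193) - E = -7/9 - 1*8396 = -7/9 - 8396 = -75571/9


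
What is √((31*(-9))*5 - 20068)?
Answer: 13*I*√127 ≈ 146.5*I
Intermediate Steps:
√((31*(-9))*5 - 20068) = √(-279*5 - 20068) = √(-1395 - 20068) = √(-21463) = 13*I*√127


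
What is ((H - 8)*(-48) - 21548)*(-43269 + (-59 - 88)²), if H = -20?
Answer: 437618640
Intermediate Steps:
((H - 8)*(-48) - 21548)*(-43269 + (-59 - 88)²) = ((-20 - 8)*(-48) - 21548)*(-43269 + (-59 - 88)²) = (-28*(-48) - 21548)*(-43269 + (-147)²) = (1344 - 21548)*(-43269 + 21609) = -20204*(-21660) = 437618640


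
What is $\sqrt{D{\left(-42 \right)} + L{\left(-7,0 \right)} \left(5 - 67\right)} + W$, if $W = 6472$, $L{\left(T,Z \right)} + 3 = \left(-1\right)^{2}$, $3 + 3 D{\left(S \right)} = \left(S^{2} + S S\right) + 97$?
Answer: $6472 + \frac{\sqrt{11982}}{3} \approx 6508.5$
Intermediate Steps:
$D{\left(S \right)} = \frac{94}{3} + \frac{2 S^{2}}{3}$ ($D{\left(S \right)} = -1 + \frac{\left(S^{2} + S S\right) + 97}{3} = -1 + \frac{\left(S^{2} + S^{2}\right) + 97}{3} = -1 + \frac{2 S^{2} + 97}{3} = -1 + \frac{97 + 2 S^{2}}{3} = -1 + \left(\frac{97}{3} + \frac{2 S^{2}}{3}\right) = \frac{94}{3} + \frac{2 S^{2}}{3}$)
$L{\left(T,Z \right)} = -2$ ($L{\left(T,Z \right)} = -3 + \left(-1\right)^{2} = -3 + 1 = -2$)
$\sqrt{D{\left(-42 \right)} + L{\left(-7,0 \right)} \left(5 - 67\right)} + W = \sqrt{\left(\frac{94}{3} + \frac{2 \left(-42\right)^{2}}{3}\right) - 2 \left(5 - 67\right)} + 6472 = \sqrt{\left(\frac{94}{3} + \frac{2}{3} \cdot 1764\right) - -124} + 6472 = \sqrt{\left(\frac{94}{3} + 1176\right) + 124} + 6472 = \sqrt{\frac{3622}{3} + 124} + 6472 = \sqrt{\frac{3994}{3}} + 6472 = \frac{\sqrt{11982}}{3} + 6472 = 6472 + \frac{\sqrt{11982}}{3}$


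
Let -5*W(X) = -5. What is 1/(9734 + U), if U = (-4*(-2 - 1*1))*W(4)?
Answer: 1/9746 ≈ 0.00010261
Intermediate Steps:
W(X) = 1 (W(X) = -1/5*(-5) = 1)
U = 12 (U = -4*(-2 - 1*1)*1 = -4*(-2 - 1)*1 = -4*(-3)*1 = 12*1 = 12)
1/(9734 + U) = 1/(9734 + 12) = 1/9746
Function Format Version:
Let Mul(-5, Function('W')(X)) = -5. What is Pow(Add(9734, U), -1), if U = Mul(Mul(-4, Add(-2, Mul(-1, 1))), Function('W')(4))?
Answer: Rational(1, 9746) ≈ 0.00010261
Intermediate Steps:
Function('W')(X) = 1 (Function('W')(X) = Mul(Rational(-1, 5), -5) = 1)
U = 12 (U = Mul(Mul(-4, Add(-2, Mul(-1, 1))), 1) = Mul(Mul(-4, Add(-2, -1)), 1) = Mul(Mul(-4, -3), 1) = Mul(12, 1) = 12)
Pow(Add(9734, U), -1) = Pow(Add(9734, 12), -1) = Pow(9746, -1) = Rational(1, 9746)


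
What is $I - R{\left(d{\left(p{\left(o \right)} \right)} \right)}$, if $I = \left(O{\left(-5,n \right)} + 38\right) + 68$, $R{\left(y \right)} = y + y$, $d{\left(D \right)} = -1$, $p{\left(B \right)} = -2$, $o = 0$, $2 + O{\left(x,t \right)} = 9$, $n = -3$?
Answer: $115$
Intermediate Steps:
$O{\left(x,t \right)} = 7$ ($O{\left(x,t \right)} = -2 + 9 = 7$)
$R{\left(y \right)} = 2 y$
$I = 113$ ($I = \left(7 + 38\right) + 68 = 45 + 68 = 113$)
$I - R{\left(d{\left(p{\left(o \right)} \right)} \right)} = 113 - 2 \left(-1\right) = 113 - -2 = 113 + 2 = 115$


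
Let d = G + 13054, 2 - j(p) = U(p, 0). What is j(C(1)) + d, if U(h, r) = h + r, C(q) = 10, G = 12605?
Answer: 25651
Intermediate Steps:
j(p) = 2 - p (j(p) = 2 - (p + 0) = 2 - p)
d = 25659 (d = 12605 + 13054 = 25659)
j(C(1)) + d = (2 - 1*10) + 25659 = (2 - 10) + 25659 = -8 + 25659 = 25651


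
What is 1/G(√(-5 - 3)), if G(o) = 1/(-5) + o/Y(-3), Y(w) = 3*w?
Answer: -405/281 + 450*I*√2/281 ≈ -1.4413 + 2.2648*I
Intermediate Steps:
G(o) = -⅕ - o/9 (G(o) = 1/(-5) + o/((3*(-3))) = 1*(-⅕) + o/(-9) = -⅕ + o*(-⅑) = -⅕ - o/9)
1/G(√(-5 - 3)) = 1/(-⅕ - √(-5 - 3)/9) = 1/(-⅕ - 2*I*√2/9)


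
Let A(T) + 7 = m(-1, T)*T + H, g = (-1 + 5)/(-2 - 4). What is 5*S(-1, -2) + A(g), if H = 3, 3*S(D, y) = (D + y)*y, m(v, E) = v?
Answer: 20/3 ≈ 6.6667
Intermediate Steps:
S(D, y) = y*(D + y)/3 (S(D, y) = ((D + y)*y)/3 = (y*(D + y))/3 = y*(D + y)/3)
g = -⅔ (g = 4/(-6) = 4*(-⅙) = -⅔ ≈ -0.66667)
A(T) = -4 - T (A(T) = -7 + (-T + 3) = -7 + (3 - T) = -4 - T)
5*S(-1, -2) + A(g) = 5*((⅓)*(-2)*(-1 - 2)) + (-4 - 1*(-⅔)) = 5*((⅓)*(-2)*(-3)) + (-4 + ⅔) = 5*2 - 10/3 = 10 - 10/3 = 20/3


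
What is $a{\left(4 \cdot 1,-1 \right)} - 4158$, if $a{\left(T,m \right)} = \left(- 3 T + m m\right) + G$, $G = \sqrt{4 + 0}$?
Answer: $-4167$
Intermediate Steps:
$G = 2$ ($G = \sqrt{4} = 2$)
$a{\left(T,m \right)} = 2 + m^{2} - 3 T$ ($a{\left(T,m \right)} = \left(- 3 T + m m\right) + 2 = \left(- 3 T + m^{2}\right) + 2 = \left(m^{2} - 3 T\right) + 2 = 2 + m^{2} - 3 T$)
$a{\left(4 \cdot 1,-1 \right)} - 4158 = \left(2 + \left(-1\right)^{2} - 3 \cdot 4 \cdot 1\right) - 4158 = \left(2 + 1 - 12\right) - 4158 = -9 - 4158 = -4167$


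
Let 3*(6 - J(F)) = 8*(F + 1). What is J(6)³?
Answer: -54872/27 ≈ -2032.3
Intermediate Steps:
J(F) = 10/3 - 8*F/3 (J(F) = 6 - 8*(F + 1)/3 = 6 - 8*(1 + F)/3 = 6 - (8 + 8*F)/3 = 6 + (-8/3 - 8*F/3) = 10/3 - 8*F/3)
J(6)³ = (10/3 - 8/3*6)³ = (10/3 - 16)³ = (-38/3)³ = -54872/27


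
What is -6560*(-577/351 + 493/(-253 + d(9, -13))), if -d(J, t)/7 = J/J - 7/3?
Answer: 363082880/15093 ≈ 24056.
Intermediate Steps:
d(J, t) = 28/3 (d(J, t) = -7*(J/J - 7/3) = -7*(1 - 7*⅓) = -7*(1 - 7/3) = -7*(-4/3) = 28/3)
-6560*(-577/351 + 493/(-253 + d(9, -13))) = -6560*(-577/351 + 493/(-253 + 28/3)) = -6560*(-577*1/351 + 493/(-731/3)) = -6560*(-577/351 + 493*(-3/731)) = -6560*(-577/351 - 87/43) = -6560*(-55348/15093) = 363082880/15093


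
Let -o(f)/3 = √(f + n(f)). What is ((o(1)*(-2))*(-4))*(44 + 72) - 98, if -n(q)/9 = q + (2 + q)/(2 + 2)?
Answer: -98 - 1392*I*√59 ≈ -98.0 - 10692.0*I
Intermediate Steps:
n(q) = -9/2 - 45*q/4 (n(q) = -9*(q + (2 + q)/(2 + 2)) = -9*(q + (2 + q)/4) = -9*(q + (2 + q)*(¼)) = -9*(q + (½ + q/4)) = -9*(½ + 5*q/4) = -9/2 - 45*q/4)
o(f) = -3*√(-9/2 - 41*f/4) (o(f) = -3*√(f + (-9/2 - 45*f/4)) = -3*√(-9/2 - 41*f/4))
((o(1)*(-2))*(-4))*(44 + 72) - 98 = ((-3*√(-18 - 41*1)/2*(-2))*(-4))*(44 + 72) - 98 = ((-3*√(-18 - 41)/2*(-2))*(-4))*116 - 98 = ((-3*I*√59/2*(-2))*(-4))*116 - 98 = ((3*I*√59)*(-4))*116 - 98 = -12*I*√59*116 - 98 = -1392*I*√59 - 98 = -98 - 1392*I*√59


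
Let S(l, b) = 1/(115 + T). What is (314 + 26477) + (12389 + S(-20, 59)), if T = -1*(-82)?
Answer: 7718461/197 ≈ 39180.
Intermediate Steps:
T = 82
S(l, b) = 1/197 (S(l, b) = 1/(115 + 82) = 1/197)
(314 + 26477) + (12389 + S(-20, 59)) = (314 + 26477) + (12389 + 1/197) = 26791 + 2440634/197 = 7718461/197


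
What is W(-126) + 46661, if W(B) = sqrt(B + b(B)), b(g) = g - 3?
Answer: 46661 + I*sqrt(255) ≈ 46661.0 + 15.969*I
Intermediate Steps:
b(g) = -3 + g
W(B) = sqrt(-3 + 2*B) (W(B) = sqrt(B + (-3 + B)) = sqrt(-3 + 2*B))
W(-126) + 46661 = sqrt(-3 + 2*(-126)) + 46661 = sqrt(-3 - 252) + 46661 = sqrt(-255) + 46661 = I*sqrt(255) + 46661 = 46661 + I*sqrt(255)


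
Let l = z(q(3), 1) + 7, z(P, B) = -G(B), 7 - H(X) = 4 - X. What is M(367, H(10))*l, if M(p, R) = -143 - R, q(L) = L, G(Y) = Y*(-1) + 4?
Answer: -624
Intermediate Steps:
G(Y) = 4 - Y (G(Y) = -Y + 4 = 4 - Y)
H(X) = 3 + X (H(X) = 7 - (4 - X) = 7 + (-4 + X) = 3 + X)
z(P, B) = -4 + B (z(P, B) = -(4 - B) = -4 + B)
l = 4 (l = (-4 + 1) + 7 = -3 + 7 = 4)
M(367, H(10))*l = (-143 - (3 + 10))*4 = (-143 - 1*13)*4 = (-143 - 13)*4 = -156*4 = -624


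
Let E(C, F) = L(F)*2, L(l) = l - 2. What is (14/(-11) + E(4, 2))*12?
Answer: -168/11 ≈ -15.273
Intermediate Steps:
L(l) = -2 + l
E(C, F) = -4 + 2*F (E(C, F) = (-2 + F)*2 = -4 + 2*F)
(14/(-11) + E(4, 2))*12 = (14/(-11) + (-4 + 2*2))*12 = (14*(-1/11) + (-4 + 4))*12 = (-14/11 + 0)*12 = -14/11*12 = -168/11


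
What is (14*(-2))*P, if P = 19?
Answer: -532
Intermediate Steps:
(14*(-2))*P = (14*(-2))*19 = -28*19 = -532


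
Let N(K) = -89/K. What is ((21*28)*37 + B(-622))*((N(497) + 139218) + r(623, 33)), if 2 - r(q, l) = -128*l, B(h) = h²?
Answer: 29132590842560/497 ≈ 5.8617e+10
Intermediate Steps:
r(q, l) = 2 + 128*l (r(q, l) = 2 - (-128)*l = 2 + 128*l)
((21*28)*37 + B(-622))*((N(497) + 139218) + r(623, 33)) = ((21*28)*37 + (-622)²)*((-89/497 + 139218) + (2 + 128*33)) = (588*37 + 386884)*((-89*1/497 + 139218) + (2 + 4224)) = (21756 + 386884)*((-89/497 + 139218) + 4226) = 408640*(69191257/497 + 4226) = 408640*(71291579/497) = 29132590842560/497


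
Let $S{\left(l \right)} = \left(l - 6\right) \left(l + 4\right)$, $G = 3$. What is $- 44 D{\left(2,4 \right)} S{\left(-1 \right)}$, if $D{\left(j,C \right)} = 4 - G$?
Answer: $924$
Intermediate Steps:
$S{\left(l \right)} = \left(-6 + l\right) \left(4 + l\right)$
$D{\left(j,C \right)} = 1$ ($D{\left(j,C \right)} = 4 - 3 = 1$)
$- 44 D{\left(2,4 \right)} S{\left(-1 \right)} = \left(-44\right) 1 \left(-24 + \left(-1\right)^{2} - -2\right) = - 44 \left(-24 + 1 + 2\right) = \left(-44\right) \left(-21\right) = 924$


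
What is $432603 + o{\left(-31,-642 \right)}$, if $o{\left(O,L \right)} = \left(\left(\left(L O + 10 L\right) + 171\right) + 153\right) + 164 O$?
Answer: $441325$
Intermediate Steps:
$o{\left(O,L \right)} = 324 + 10 L + 164 O + L O$ ($o{\left(O,L \right)} = \left(\left(\left(10 L + L O\right) + 171\right) + 153\right) + 164 O = \left(\left(171 + 10 L + L O\right) + 153\right) + 164 O = \left(324 + 10 L + L O\right) + 164 O = 324 + 10 L + 164 O + L O$)
$432603 + o{\left(-31,-642 \right)} = 432603 + \left(324 + 10 \left(-642\right) + 164 \left(-31\right) - -19902\right) = 432603 + \left(324 - 6420 - 5084 + 19902\right) = 432603 + 8722 = 441325$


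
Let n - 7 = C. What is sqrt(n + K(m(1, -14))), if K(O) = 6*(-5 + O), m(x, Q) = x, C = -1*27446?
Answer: I*sqrt(27463) ≈ 165.72*I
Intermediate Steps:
C = -27446
n = -27439 (n = 7 - 27446 = -27439)
K(O) = -30 + 6*O
sqrt(n + K(m(1, -14))) = sqrt(-27439 + (-30 + 6*1)) = sqrt(-27439 + (-30 + 6)) = sqrt(-27439 - 24) = sqrt(-27463) = I*sqrt(27463)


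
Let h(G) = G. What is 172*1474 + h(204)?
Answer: 253732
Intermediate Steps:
172*1474 + h(204) = 172*1474 + 204 = 253528 + 204 = 253732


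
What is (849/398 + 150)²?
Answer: 3666181401/158404 ≈ 23145.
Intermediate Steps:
(849/398 + 150)² = (60549/398)² = 3666181401/158404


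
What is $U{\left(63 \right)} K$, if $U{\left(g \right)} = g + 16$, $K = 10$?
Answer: $790$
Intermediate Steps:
$U{\left(g \right)} = 16 + g$
$U{\left(63 \right)} K = \left(16 + 63\right) 10 = 79 \cdot 10 = 790$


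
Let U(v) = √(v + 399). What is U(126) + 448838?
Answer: 448838 + 5*√21 ≈ 4.4886e+5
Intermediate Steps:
U(v) = √(399 + v)
U(126) + 448838 = √(399 + 126) + 448838 = √525 + 448838 = 5*√21 + 448838 = 448838 + 5*√21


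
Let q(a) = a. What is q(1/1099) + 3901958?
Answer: 4288251843/1099 ≈ 3.9020e+6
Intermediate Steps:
q(1/1099) + 3901958 = 1/1099 + 3901958 = 4288251843/1099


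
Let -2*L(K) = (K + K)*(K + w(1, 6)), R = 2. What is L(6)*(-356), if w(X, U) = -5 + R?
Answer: 6408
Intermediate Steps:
w(X, U) = -3 (w(X, U) = -5 + 2 = -3)
L(K) = -K*(-3 + K) (L(K) = -(K + K)*(K - 3)/2 = -2*K*(-3 + K)/2 = -K*(-3 + K))
L(6)*(-356) = (6*(3 - 1*6))*(-356) = (6*(3 - 6))*(-356) = (6*(-3))*(-356) = -18*(-356) = 6408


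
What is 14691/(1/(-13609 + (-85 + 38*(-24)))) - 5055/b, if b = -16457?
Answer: -3531289503867/16457 ≈ -2.1458e+8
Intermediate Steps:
14691/(1/(-13609 + (-85 + 38*(-24)))) - 5055/b = 14691/(1/(-13609 + (-85 + 38*(-24)))) - 5055/(-16457) = 14691/(1/(-13609 + (-85 - 912))) - 5055*(-1/16457) = 14691/(1/(-13609 - 997)) + 5055/16457 = 14691/(1/(-14606)) + 5055/16457 = 14691/(-1/14606) + 5055/16457 = 14691*(-14606) + 5055/16457 = -214576746 + 5055/16457 = -3531289503867/16457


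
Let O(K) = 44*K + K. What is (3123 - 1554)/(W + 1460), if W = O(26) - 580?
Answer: 1569/2050 ≈ 0.76537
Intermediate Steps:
O(K) = 45*K
W = 590 (W = 45*26 - 580 = 1170 - 580 = 590)
(3123 - 1554)/(W + 1460) = (3123 - 1554)/(590 + 1460) = 1569/2050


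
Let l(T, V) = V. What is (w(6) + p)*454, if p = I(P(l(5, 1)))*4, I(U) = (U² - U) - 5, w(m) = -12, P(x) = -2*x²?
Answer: -3632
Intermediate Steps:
I(U) = -5 + U² - U
p = 4 (p = (-5 + (-2*1²)² - (-2)*1²)*4 = (-5 + (-2*1)² - (-2))*4 = (-5 + (-2)² - 1*(-2))*4 = (-5 + 4 + 2)*4 = 1*4 = 4)
(w(6) + p)*454 = (-12 + 4)*454 = -8*454 = -3632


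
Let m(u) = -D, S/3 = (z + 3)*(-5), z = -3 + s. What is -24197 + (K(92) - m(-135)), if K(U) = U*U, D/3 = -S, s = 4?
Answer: -15553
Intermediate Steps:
z = 1 (z = -3 + 4 = 1)
S = -60 (S = 3*((1 + 3)*(-5)) = 3*(4*(-5)) = 3*(-20) = -60)
D = 180 (D = 3*(-1*(-60)) = 3*60 = 180)
K(U) = U²
m(u) = -180 (m(u) = -1*180 = -180)
-24197 + (K(92) - m(-135)) = -24197 + (92² - 1*(-180)) = -24197 + (8464 + 180) = -24197 + 8644 = -15553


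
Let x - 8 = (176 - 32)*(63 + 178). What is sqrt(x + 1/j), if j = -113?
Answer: sqrt(443237415)/113 ≈ 186.31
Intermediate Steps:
x = 34712 (x = 8 + (176 - 32)*(63 + 178) = 8 + 144*241 = 8 + 34704 = 34712)
sqrt(x + 1/j) = sqrt(34712 + 1/(-113)) = sqrt(34712 - 1/113) = sqrt(3922455/113) = sqrt(443237415)/113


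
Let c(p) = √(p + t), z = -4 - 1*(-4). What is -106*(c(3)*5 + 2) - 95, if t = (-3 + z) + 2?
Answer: -307 - 530*√2 ≈ -1056.5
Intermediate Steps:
z = 0 (z = -4 + 4 = 0)
t = -1 (t = (-3 + 0) + 2 = -3 + 2 = -1)
c(p) = √(-1 + p) (c(p) = √(p - 1) = √(-1 + p))
-106*(c(3)*5 + 2) - 95 = -106*(√(-1 + 3)*5 + 2) - 95 = -106*(√2*5 + 2) - 95 = -106*(5*√2 + 2) - 95 = -106*(2 + 5*√2) - 95 = (-212 - 530*√2) - 95 = -307 - 530*√2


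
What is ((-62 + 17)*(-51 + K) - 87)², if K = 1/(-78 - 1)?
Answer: 30442223529/6241 ≈ 4.8778e+6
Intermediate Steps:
K = -1/79 (K = 1/(-79) = -1/79 ≈ -0.012658)
((-62 + 17)*(-51 + K) - 87)² = ((-62 + 17)*(-51 - 1/79) - 87)² = (-45*(-4030/79) - 87)² = (181350/79 - 87)² = (174477/79)² = 30442223529/6241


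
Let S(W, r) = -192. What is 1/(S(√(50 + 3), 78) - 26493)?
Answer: -1/26685 ≈ -3.7474e-5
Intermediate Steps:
1/(S(√(50 + 3), 78) - 26493) = 1/(-192 - 26493) = 1/(-26685) = -1/26685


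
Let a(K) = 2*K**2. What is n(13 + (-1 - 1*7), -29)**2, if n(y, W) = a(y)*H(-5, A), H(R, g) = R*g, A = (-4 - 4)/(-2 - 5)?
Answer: 4000000/49 ≈ 81633.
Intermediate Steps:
A = 8/7 (A = -8/(-7) = -8*(-1/7) = 8/7 ≈ 1.1429)
n(y, W) = -80*y**2/7 (n(y, W) = (2*y**2)*(-5*8/7) = (2*y**2)*(-40/7) = -80*y**2/7)
n(13 + (-1 - 1*7), -29)**2 = (-80*(13 + (-1 - 1*7))**2/7)**2 = (-80*(13 + (-1 - 7))**2/7)**2 = (-80*(13 - 8)**2/7)**2 = (-80/7*5**2)**2 = (-80/7*25)**2 = (-2000/7)**2 = 4000000/49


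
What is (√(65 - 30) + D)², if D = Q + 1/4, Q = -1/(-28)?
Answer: 1719/49 + 4*√35/7 ≈ 38.462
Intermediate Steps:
Q = 1/28 (Q = -1*(-1/28) = 1/28 ≈ 0.035714)
D = 2/7 (D = 1/28 + 1/4 = 1/28 + ¼ = 2/7 ≈ 0.28571)
(√(65 - 30) + D)² = (√(65 - 30) + 2/7)² = (√35 + 2/7)² = (2/7 + √35)²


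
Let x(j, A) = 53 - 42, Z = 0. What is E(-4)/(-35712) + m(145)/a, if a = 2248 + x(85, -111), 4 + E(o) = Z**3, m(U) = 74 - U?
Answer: -70181/2240928 ≈ -0.031318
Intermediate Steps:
x(j, A) = 11
E(o) = -4 (E(o) = -4 + 0**3 = -4 + 0 = -4)
a = 2259 (a = 2248 + 11 = 2259)
E(-4)/(-35712) + m(145)/a = -4/(-35712) + (74 - 1*145)/2259 = -4*(-1/35712) + (74 - 145)*(1/2259) = 1/8928 - 71*1/2259 = 1/8928 - 71/2259 = -70181/2240928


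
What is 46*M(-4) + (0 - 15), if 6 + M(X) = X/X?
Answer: -245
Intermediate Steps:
M(X) = -5 (M(X) = -6 + X/X = -6 + 1 = -5)
46*M(-4) + (0 - 15) = 46*(-5) + (0 - 15) = -230 - 15 = -245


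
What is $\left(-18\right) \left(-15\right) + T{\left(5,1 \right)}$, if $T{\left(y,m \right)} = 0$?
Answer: $270$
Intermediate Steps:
$\left(-18\right) \left(-15\right) + T{\left(5,1 \right)} = \left(-18\right) \left(-15\right) + 0 = 270 + 0 = 270$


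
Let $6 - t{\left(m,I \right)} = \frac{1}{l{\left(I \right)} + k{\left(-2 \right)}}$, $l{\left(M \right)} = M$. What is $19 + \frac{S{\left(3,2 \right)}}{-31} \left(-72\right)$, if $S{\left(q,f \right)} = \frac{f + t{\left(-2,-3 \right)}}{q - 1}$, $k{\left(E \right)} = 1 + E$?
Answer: $\frac{886}{31} \approx 28.581$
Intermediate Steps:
$t{\left(m,I \right)} = 6 - \frac{1}{-1 + I}$ ($t{\left(m,I \right)} = 6 - \frac{1}{I + \left(1 - 2\right)} = 6 - \frac{1}{I - 1} = 6 - \frac{1}{-1 + I}$)
$S{\left(q,f \right)} = \frac{\frac{25}{4} + f}{-1 + q}$ ($S{\left(q,f \right)} = \frac{f + \frac{-7 + 6 \left(-3\right)}{-1 - 3}}{q - 1} = \frac{f + \frac{-7 - 18}{-4}}{-1 + q} = \frac{f - - \frac{25}{4}}{-1 + q} = \frac{f + \frac{25}{4}}{-1 + q} = \frac{\frac{25}{4} + f}{-1 + q}$)
$19 + \frac{S{\left(3,2 \right)}}{-31} \left(-72\right) = 19 + \frac{\frac{1}{-1 + 3} \left(\frac{25}{4} + 2\right)}{-31} \left(-72\right) = 19 + \frac{1}{2} \cdot \frac{33}{4} \left(- \frac{1}{31}\right) \left(-72\right) = 19 + \frac{33}{8} \left(- \frac{1}{31}\right) \left(-72\right) = 19 - - \frac{297}{31} = 19 + \frac{297}{31} = \frac{886}{31}$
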